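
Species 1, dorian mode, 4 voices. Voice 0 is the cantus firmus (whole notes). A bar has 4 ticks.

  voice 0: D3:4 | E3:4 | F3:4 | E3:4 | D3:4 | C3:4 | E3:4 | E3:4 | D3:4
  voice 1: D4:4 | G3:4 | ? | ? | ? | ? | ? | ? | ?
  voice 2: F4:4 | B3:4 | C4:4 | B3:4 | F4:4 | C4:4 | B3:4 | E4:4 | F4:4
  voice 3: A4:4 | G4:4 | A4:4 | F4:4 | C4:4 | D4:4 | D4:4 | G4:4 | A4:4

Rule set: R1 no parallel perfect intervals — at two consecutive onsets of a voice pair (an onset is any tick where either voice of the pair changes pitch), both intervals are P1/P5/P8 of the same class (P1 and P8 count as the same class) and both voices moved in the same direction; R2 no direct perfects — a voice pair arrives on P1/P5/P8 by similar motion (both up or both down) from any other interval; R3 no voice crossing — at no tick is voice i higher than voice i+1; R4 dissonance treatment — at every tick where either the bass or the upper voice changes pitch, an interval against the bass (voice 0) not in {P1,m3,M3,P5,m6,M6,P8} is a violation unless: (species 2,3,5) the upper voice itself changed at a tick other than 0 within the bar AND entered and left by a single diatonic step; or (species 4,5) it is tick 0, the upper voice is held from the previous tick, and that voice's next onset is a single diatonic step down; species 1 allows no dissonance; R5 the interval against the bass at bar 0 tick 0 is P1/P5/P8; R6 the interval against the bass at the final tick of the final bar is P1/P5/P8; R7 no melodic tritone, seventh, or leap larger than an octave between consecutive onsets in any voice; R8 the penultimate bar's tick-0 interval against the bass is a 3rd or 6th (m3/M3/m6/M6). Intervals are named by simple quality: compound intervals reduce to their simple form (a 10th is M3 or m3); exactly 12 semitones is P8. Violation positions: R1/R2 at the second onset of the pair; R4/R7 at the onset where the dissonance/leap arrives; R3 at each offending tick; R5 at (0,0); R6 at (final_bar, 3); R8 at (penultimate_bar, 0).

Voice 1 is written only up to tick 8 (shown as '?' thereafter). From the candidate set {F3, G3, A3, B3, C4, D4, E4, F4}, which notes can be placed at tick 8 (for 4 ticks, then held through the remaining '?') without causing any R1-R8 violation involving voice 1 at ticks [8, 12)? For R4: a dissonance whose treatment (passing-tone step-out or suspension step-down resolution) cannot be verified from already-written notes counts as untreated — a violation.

{F3}

F3: legal
G3: violates R4
A3: violates R1
B3: violates R4
C4: violates R2
D4: violates R2,R3
E4: violates R3,R4
F4: violates R2,R3,R7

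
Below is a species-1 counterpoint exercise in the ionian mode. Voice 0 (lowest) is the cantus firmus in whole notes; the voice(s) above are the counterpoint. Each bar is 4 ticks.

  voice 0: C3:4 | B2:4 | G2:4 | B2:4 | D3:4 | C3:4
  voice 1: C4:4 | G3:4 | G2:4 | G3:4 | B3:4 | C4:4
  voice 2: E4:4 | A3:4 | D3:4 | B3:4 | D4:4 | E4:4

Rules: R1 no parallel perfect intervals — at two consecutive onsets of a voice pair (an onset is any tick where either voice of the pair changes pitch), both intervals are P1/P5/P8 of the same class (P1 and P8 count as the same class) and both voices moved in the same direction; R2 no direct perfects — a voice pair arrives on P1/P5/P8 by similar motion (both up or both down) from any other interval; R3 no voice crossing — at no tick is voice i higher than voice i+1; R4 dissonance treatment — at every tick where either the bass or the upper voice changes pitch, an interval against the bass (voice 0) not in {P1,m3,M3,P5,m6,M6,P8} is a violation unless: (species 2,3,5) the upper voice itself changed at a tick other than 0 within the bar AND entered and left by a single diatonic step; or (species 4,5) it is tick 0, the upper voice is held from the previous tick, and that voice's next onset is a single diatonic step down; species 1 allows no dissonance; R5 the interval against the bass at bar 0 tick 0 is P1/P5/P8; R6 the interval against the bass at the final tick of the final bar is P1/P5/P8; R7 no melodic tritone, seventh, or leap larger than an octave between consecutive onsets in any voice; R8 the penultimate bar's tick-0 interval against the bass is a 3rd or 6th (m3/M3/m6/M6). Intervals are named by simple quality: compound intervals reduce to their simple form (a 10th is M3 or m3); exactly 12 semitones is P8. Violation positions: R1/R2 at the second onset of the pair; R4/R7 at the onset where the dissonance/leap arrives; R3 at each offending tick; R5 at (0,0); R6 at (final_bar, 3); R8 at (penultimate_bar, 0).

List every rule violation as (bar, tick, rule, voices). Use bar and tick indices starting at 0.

bar 0: v0=C3 v1=C4 v2=E4 downbeat M3
bar 1: v0=B2 v1=G3 v2=A3 downbeat m7
bar 2: v0=G2 v1=G2 v2=D3 downbeat P5
bar 3: v0=B2 v1=G3 v2=B3 downbeat P8
bar 4: v0=D3 v1=B3 v2=D4 downbeat P8
bar 5: v0=C3 v1=C4 v2=E4 downbeat M3
  -> R5 @ bar 0 tick 0 v(0, 2): opens on M3
  -> R4 @ bar 1 tick 0 v(0, 2): B2/A3 m7 untreated
  -> R2 @ bar 2 tick 0 v(0, 1): B2/G3 m6 -> G2/G2 P1 similar
  -> R2 @ bar 2 tick 0 v(0, 2): B2/A3 m7 -> G2/D3 P5 similar
  -> R2 @ bar 2 tick 0 v(1, 2): G3/A3 M2 -> G2/D3 P5 similar
  -> R2 @ bar 3 tick 0 v(0, 2): G2/D3 P5 -> B2/B3 P8 similar
  -> R1 @ bar 4 tick 0 v(0, 2): B2/B3 P8 -> D3/D4 P8 similar
  -> R8 @ bar 4 tick 0 v(0, 2): penult P8 not 3rd/6th
  -> R6 @ bar 5 tick 3 v(0, 2): closes on M3

(0, 0, R5, (0, 2))
(1, 0, R4, (0, 2))
(2, 0, R2, (0, 1))
(2, 0, R2, (0, 2))
(2, 0, R2, (1, 2))
(3, 0, R2, (0, 2))
(4, 0, R1, (0, 2))
(4, 0, R8, (0, 2))
(5, 3, R6, (0, 2))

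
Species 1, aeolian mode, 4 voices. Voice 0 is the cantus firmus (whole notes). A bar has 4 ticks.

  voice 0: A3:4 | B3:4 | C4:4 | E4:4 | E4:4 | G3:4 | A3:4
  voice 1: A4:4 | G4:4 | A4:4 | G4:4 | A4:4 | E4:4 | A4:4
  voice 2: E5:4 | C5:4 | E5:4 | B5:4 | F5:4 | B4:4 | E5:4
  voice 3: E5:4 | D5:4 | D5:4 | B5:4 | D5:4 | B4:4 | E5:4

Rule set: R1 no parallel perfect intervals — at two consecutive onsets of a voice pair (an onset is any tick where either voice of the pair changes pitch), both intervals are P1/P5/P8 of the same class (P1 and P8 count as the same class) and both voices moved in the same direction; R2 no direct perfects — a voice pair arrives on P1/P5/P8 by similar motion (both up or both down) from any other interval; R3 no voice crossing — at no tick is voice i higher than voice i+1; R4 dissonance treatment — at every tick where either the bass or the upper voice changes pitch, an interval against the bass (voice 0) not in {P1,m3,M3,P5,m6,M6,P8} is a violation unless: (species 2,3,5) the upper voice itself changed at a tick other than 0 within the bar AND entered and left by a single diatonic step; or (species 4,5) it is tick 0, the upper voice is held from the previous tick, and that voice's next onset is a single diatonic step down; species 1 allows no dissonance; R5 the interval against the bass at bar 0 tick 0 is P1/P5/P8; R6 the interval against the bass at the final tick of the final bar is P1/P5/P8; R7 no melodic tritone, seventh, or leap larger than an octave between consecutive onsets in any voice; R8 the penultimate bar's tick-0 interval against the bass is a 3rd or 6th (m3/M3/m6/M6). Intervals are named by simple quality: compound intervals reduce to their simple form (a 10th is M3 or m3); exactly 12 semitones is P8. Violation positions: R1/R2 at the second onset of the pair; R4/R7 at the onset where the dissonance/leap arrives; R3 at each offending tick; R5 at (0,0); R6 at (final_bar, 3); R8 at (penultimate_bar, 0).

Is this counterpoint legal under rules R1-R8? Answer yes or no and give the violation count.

bar 0: v0=A3 v1=A4 v2=E5 v3=E5 (P5)
bar 1: v0=B3 v1=G4 v2=C5 v3=D5 (m3)
bar 2: v0=C4 v1=A4 v2=E5 v3=D5 (M2)
bar 3: v0=E4 v1=G4 v2=B5 v3=B5 (P5)
bar 4: v0=E4 v1=A4 v2=F5 v3=D5 (m7)
bar 5: v0=G3 v1=E4 v2=B4 v3=B4 (M3)
bar 6: v0=A3 v1=A4 v2=E5 v3=E5 (P5)
  R1 @ bar1.0: A4/E5 P5 -> G4/D5 P5 similar
  R4 @ bar1.0: B3/C5 m2 untreated
  R2 @ bar2.0: G4/C5 P4 -> A4/E5 P5 similar
  R3 @ bar2.0: E5 above D5
  R4 @ bar2.0: C4/D5 M2 untreated
  R3 @ bar2.1: E5 above D5
  R3 @ bar2.2: E5 above D5
  R3 @ bar2.3: E5 above D5
  R2 @ bar3.0: C4/E5 M3 -> E4/B5 P5 similar
  R2 @ bar3.0: C4/D5 M2 -> E4/B5 P5 similar
  R2 @ bar3.0: E5/D5 M2 -> B5/B5 P1 similar
  R3 @ bar4.0: F5 above D5
  R4 @ bar4.0: E4/A4 P4 untreated
  R4 @ bar4.0: E4/F5 m2 untreated
  R4 @ bar4.0: E4/D5 m7 untreated
  R7 @ bar4.0: B5->F5 leap 6st
  R3 @ bar4.1: F5 above D5
  R3 @ bar4.2: F5 above D5
  R3 @ bar4.3: F5 above D5
  R2 @ bar5.0: A4/F5 m6 -> E4/B4 P5 similar
  R2 @ bar5.0: A4/D5 P4 -> E4/B4 P5 similar
  R2 @ bar5.0: F5/D5 m3 -> B4/B4 P1 similar
  R7 @ bar5.0: F5->B4 leap 6st
  R1 @ bar6.0: E4/B4 P5 -> A4/E5 P5 similar
  R1 @ bar6.0: E4/B4 P5 -> A4/E5 P5 similar
  R1 @ bar6.0: B4/B4 P1 -> E5/E5 P1 similar
  R2 @ bar6.0: G3/E4 M6 -> A3/A4 P8 similar
  R2 @ bar6.0: G3/B4 M3 -> A3/E5 P5 similar
  R2 @ bar6.0: G3/B4 M3 -> A3/E5 P5 similar

No (29 violations)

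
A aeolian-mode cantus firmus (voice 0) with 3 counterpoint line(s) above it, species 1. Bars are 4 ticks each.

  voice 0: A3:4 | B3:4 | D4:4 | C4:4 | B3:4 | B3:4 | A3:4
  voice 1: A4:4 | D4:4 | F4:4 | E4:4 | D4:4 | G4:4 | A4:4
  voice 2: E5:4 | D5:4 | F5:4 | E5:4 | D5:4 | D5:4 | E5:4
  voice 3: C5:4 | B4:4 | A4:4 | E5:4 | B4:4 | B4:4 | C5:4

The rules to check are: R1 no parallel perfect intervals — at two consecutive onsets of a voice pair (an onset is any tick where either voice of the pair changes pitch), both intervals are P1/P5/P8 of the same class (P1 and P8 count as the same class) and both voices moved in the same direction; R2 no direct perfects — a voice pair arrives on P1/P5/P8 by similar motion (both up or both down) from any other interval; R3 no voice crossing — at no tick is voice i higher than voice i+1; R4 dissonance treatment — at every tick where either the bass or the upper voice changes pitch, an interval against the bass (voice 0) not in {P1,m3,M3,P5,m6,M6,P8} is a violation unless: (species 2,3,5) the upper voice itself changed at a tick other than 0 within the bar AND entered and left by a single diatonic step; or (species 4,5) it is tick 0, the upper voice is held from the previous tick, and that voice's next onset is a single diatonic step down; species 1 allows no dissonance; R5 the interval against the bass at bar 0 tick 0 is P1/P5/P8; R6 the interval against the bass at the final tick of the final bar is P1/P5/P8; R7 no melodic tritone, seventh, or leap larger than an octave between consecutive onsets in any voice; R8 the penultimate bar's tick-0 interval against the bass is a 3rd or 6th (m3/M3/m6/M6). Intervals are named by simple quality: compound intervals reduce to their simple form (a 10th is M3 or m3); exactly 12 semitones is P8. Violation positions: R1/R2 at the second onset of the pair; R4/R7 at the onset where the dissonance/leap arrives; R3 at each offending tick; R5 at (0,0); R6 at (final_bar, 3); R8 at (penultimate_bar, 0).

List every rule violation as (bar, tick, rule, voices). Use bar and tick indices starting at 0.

(0, 0, R3, (2, 3))
(0, 0, R5, (0, 3))
(0, 1, R3, (2, 3))
(0, 2, R3, (2, 3))
(0, 3, R3, (2, 3))
(1, 0, R2, (1, 2))
(1, 0, R3, (2, 3))
(1, 1, R3, (2, 3))
(1, 2, R3, (2, 3))
(1, 3, R3, (2, 3))
(2, 0, R1, (1, 2))
(2, 0, R3, (2, 3))
(2, 1, R3, (2, 3))
(2, 2, R3, (2, 3))
(2, 3, R3, (2, 3))
(3, 0, R1, (1, 2))
(4, 0, R1, (1, 2))
(4, 0, R2, (0, 3))
(4, 0, R3, (2, 3))
(4, 1, R3, (2, 3))
(4, 2, R3, (2, 3))
(4, 3, R3, (2, 3))
(5, 0, R3, (2, 3))
(5, 0, R8, (0, 3))
(5, 1, R3, (2, 3))
(5, 2, R3, (2, 3))
(5, 3, R3, (2, 3))
(6, 0, R1, (1, 2))
(6, 0, R3, (2, 3))
(6, 1, R3, (2, 3))
(6, 2, R3, (2, 3))
(6, 3, R3, (2, 3))
(6, 3, R6, (0, 3))

bar 0: v0=A3 v1=A4 v2=E5 v3=C5 downbeat m3
bar 1: v0=B3 v1=D4 v2=D5 v3=B4 downbeat P8
bar 2: v0=D4 v1=F4 v2=F5 v3=A4 downbeat P5
bar 3: v0=C4 v1=E4 v2=E5 v3=E5 downbeat M3
bar 4: v0=B3 v1=D4 v2=D5 v3=B4 downbeat P8
bar 5: v0=B3 v1=G4 v2=D5 v3=B4 downbeat P8
bar 6: v0=A3 v1=A4 v2=E5 v3=C5 downbeat m3
  -> R3 @ bar 0 tick 0 v(2, 3): E5 above C5
  -> R5 @ bar 0 tick 0 v(0, 3): opens on m3
  -> R3 @ bar 0 tick 1 v(2, 3): E5 above C5
  -> R3 @ bar 0 tick 2 v(2, 3): E5 above C5
  -> R3 @ bar 0 tick 3 v(2, 3): E5 above C5
  -> R2 @ bar 1 tick 0 v(1, 2): A4/E5 P5 -> D4/D5 P8 similar
  -> R3 @ bar 1 tick 0 v(2, 3): D5 above B4
  -> R3 @ bar 1 tick 1 v(2, 3): D5 above B4
  -> R3 @ bar 1 tick 2 v(2, 3): D5 above B4
  -> R3 @ bar 1 tick 3 v(2, 3): D5 above B4
  -> R1 @ bar 2 tick 0 v(1, 2): D4/D5 P8 -> F4/F5 P8 similar
  -> R3 @ bar 2 tick 0 v(2, 3): F5 above A4
  -> R3 @ bar 2 tick 1 v(2, 3): F5 above A4
  -> R3 @ bar 2 tick 2 v(2, 3): F5 above A4
  -> R3 @ bar 2 tick 3 v(2, 3): F5 above A4
  -> R1 @ bar 3 tick 0 v(1, 2): F4/F5 P8 -> E4/E5 P8 similar
  -> R1 @ bar 4 tick 0 v(1, 2): E4/E5 P8 -> D4/D5 P8 similar
  -> R2 @ bar 4 tick 0 v(0, 3): C4/E5 M3 -> B3/B4 P8 similar
  -> R3 @ bar 4 tick 0 v(2, 3): D5 above B4
  -> R3 @ bar 4 tick 1 v(2, 3): D5 above B4
  -> R3 @ bar 4 tick 2 v(2, 3): D5 above B4
  -> R3 @ bar 4 tick 3 v(2, 3): D5 above B4
  -> R3 @ bar 5 tick 0 v(2, 3): D5 above B4
  -> R8 @ bar 5 tick 0 v(0, 3): penult P8 not 3rd/6th
  -> R3 @ bar 5 tick 1 v(2, 3): D5 above B4
  -> R3 @ bar 5 tick 2 v(2, 3): D5 above B4
  -> R3 @ bar 5 tick 3 v(2, 3): D5 above B4
  -> R1 @ bar 6 tick 0 v(1, 2): G4/D5 P5 -> A4/E5 P5 similar
  -> R3 @ bar 6 tick 0 v(2, 3): E5 above C5
  -> R3 @ bar 6 tick 1 v(2, 3): E5 above C5
  -> R3 @ bar 6 tick 2 v(2, 3): E5 above C5
  -> R3 @ bar 6 tick 3 v(2, 3): E5 above C5
  -> R6 @ bar 6 tick 3 v(0, 3): closes on m3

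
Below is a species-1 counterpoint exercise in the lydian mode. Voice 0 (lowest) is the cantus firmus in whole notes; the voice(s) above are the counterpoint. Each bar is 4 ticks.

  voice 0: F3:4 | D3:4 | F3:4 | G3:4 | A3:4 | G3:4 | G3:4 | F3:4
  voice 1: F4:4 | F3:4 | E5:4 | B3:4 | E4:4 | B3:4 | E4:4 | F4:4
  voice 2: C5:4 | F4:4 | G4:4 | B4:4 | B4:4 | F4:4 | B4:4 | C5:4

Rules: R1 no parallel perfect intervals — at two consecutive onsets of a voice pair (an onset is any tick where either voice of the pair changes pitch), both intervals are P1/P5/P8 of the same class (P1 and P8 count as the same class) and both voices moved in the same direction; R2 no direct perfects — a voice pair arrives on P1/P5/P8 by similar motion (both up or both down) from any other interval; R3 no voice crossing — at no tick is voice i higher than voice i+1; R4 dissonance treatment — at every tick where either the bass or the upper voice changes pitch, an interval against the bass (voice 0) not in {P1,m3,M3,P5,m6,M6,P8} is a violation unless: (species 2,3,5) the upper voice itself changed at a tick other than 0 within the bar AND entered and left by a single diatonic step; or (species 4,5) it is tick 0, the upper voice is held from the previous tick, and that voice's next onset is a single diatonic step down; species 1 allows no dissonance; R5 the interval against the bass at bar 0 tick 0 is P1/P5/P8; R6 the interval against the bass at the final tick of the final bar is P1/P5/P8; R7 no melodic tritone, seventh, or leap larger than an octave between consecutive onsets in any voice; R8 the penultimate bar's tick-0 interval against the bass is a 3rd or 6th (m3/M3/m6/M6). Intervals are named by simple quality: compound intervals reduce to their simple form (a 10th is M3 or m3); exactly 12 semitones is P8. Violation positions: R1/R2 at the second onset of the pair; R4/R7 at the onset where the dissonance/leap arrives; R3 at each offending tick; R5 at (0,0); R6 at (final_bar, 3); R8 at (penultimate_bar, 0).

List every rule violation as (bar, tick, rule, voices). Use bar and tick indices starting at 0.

bar 0: v0=F3 v1=F4 v2=C5 downbeat P5
bar 1: v0=D3 v1=F3 v2=F4 downbeat m3
bar 2: v0=F3 v1=E5 v2=G4 downbeat M2
bar 3: v0=G3 v1=B3 v2=B4 downbeat M3
bar 4: v0=A3 v1=E4 v2=B4 downbeat M2
bar 5: v0=G3 v1=B3 v2=F4 downbeat m7
bar 6: v0=G3 v1=E4 v2=B4 downbeat M3
bar 7: v0=F3 v1=F4 v2=C5 downbeat P5
  -> R2 @ bar 1 tick 0 v(1, 2): F4/C5 P5 -> F3/F4 P8 similar
  -> R3 @ bar 2 tick 0 v(1, 2): E5 above G4
  -> R4 @ bar 2 tick 0 v(0, 1): F3/E5 M7 untreated
  -> R4 @ bar 2 tick 0 v(0, 2): F3/G4 M2 untreated
  -> R7 @ bar 2 tick 0 v(1,): F3->E5 leap 23st
  -> R3 @ bar 2 tick 1 v(1, 2): E5 above G4
  -> R3 @ bar 2 tick 2 v(1, 2): E5 above G4
  -> R3 @ bar 2 tick 3 v(1, 2): E5 above G4
  -> R7 @ bar 3 tick 0 v(1,): E5->B3 leap 17st
  -> R2 @ bar 4 tick 0 v(0, 1): G3/B3 M3 -> A3/E4 P5 similar
  -> R4 @ bar 4 tick 0 v(0, 2): A3/B4 M2 untreated
  -> R4 @ bar 5 tick 0 v(0, 2): G3/F4 m7 untreated
  -> R7 @ bar 5 tick 0 v(2,): B4->F4 leap 6st
  -> R2 @ bar 6 tick 0 v(1, 2): B3/F4 TT -> E4/B4 P5 similar
  -> R7 @ bar 6 tick 0 v(2,): F4->B4 leap 6st
  -> R1 @ bar 7 tick 0 v(1, 2): E4/B4 P5 -> F4/C5 P5 similar

(1, 0, R2, (1, 2))
(2, 0, R3, (1, 2))
(2, 0, R4, (0, 1))
(2, 0, R4, (0, 2))
(2, 0, R7, (1,))
(2, 1, R3, (1, 2))
(2, 2, R3, (1, 2))
(2, 3, R3, (1, 2))
(3, 0, R7, (1,))
(4, 0, R2, (0, 1))
(4, 0, R4, (0, 2))
(5, 0, R4, (0, 2))
(5, 0, R7, (2,))
(6, 0, R2, (1, 2))
(6, 0, R7, (2,))
(7, 0, R1, (1, 2))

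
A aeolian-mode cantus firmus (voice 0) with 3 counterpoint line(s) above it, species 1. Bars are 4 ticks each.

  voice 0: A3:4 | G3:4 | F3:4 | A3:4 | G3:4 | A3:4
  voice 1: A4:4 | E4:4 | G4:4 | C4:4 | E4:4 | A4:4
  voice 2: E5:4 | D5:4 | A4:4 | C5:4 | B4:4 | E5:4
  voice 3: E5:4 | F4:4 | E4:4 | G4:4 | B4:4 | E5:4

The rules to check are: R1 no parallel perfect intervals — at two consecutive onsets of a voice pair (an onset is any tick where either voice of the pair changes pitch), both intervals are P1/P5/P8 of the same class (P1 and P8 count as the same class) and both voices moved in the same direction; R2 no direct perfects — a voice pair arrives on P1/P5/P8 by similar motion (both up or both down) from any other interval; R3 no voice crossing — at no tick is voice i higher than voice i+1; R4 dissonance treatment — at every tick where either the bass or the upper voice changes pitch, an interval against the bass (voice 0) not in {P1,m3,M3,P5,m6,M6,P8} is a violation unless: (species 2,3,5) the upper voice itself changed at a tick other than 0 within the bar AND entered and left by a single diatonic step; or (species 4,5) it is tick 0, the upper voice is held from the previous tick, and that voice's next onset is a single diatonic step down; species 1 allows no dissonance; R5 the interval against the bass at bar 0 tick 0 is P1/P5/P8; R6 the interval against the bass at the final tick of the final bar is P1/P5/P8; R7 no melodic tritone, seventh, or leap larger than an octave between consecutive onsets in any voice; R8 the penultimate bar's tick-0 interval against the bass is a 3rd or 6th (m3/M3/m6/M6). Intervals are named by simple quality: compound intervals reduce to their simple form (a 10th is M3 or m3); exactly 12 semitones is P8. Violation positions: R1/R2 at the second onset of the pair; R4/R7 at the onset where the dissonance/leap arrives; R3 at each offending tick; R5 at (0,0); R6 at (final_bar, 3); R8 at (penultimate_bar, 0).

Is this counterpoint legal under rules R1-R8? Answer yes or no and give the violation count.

bar 0: v0=A3 v1=A4 v2=E5 v3=E5 (P5)
bar 1: v0=G3 v1=E4 v2=D5 v3=F4 (m7)
bar 2: v0=F3 v1=G4 v2=A4 v3=E4 (M7)
bar 3: v0=A3 v1=C4 v2=C5 v3=G4 (m7)
bar 4: v0=G3 v1=E4 v2=B4 v3=B4 (M3)
bar 5: v0=A3 v1=A4 v2=E5 v3=E5 (P5)
  R1 @ bar1.0: A3/E5 P5 -> G3/D5 P5 similar
  R3 @ bar1.0: D5 above F4
  R4 @ bar1.0: G3/F4 m7 untreated
  R7 @ bar1.0: E5->F4 leap 11st
  R3 @ bar1.1: D5 above F4
  R3 @ bar1.2: D5 above F4
  R3 @ bar1.3: D5 above F4
  R3 @ bar2.0: A4 above E4
  R4 @ bar2.0: F3/G4 M2 untreated
  R4 @ bar2.0: F3/E4 M7 untreated
  R3 @ bar2.1: A4 above E4
  R3 @ bar2.2: A4 above E4
  R3 @ bar2.3: A4 above E4
  R3 @ bar3.0: C5 above G4
  R4 @ bar3.0: A3/G4 m7 untreated
  R3 @ bar3.1: C5 above G4
  R3 @ bar3.2: C5 above G4
  R3 @ bar3.3: C5 above G4
  R1 @ bar4.0: C4/G4 P5 -> E4/B4 P5 similar
  R1 @ bar5.0: E4/B4 P5 -> A4/E5 P5 similar
  R1 @ bar5.0: E4/B4 P5 -> A4/E5 P5 similar
  R1 @ bar5.0: B4/B4 P1 -> E5/E5 P1 similar
  R2 @ bar5.0: G3/E4 M6 -> A3/A4 P8 similar
  R2 @ bar5.0: G3/B4 M3 -> A3/E5 P5 similar
  R2 @ bar5.0: G3/B4 M3 -> A3/E5 P5 similar

No (25 violations)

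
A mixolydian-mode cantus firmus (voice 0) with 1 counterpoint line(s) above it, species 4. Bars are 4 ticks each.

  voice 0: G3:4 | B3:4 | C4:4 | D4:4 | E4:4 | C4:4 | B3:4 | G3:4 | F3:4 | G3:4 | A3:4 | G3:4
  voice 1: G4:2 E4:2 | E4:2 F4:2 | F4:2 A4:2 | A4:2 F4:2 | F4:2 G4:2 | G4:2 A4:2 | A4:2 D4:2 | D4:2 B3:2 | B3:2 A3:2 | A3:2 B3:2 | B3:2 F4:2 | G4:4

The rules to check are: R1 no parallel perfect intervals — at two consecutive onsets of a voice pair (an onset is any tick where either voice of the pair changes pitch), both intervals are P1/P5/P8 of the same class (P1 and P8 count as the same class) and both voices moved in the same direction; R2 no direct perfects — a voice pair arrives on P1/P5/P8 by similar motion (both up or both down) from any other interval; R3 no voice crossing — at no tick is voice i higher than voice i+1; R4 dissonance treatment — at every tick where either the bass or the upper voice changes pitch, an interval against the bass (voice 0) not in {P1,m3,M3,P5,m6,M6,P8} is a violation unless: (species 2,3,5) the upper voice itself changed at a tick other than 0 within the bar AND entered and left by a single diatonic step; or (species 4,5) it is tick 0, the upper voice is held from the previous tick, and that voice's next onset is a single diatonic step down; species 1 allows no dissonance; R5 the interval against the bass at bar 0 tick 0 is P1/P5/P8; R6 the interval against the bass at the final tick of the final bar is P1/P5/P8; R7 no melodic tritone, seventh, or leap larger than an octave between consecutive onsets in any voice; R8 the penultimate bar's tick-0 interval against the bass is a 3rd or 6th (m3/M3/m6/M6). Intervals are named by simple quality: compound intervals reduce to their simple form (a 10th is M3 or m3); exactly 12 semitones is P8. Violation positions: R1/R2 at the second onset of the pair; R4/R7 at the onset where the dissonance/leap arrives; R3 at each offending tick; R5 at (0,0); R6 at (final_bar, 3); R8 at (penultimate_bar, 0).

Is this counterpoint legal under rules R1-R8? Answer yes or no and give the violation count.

bar 0: v0=G3 v1=G4 (P8)
bar 1: v0=B3 v1=E4 (P4)
bar 2: v0=C4 v1=F4 (P4)
bar 3: v0=D4 v1=A4 (P5)
bar 4: v0=E4 v1=F4 (m2)
bar 5: v0=C4 v1=G4 (P5)
bar 6: v0=B3 v1=A4 (m7)
bar 7: v0=G3 v1=D4 (P5)
bar 8: v0=F3 v1=B3 (TT)
bar 9: v0=G3 v1=A3 (M2)
bar 10: v0=A3 v1=B3 (M2)
bar 11: v0=G3 v1=G4 (P8)
  R4 @ bar1.0: B3/E4 P4 untreated
  R4 @ bar1.2: B3/F4 TT untreated
  R4 @ bar2.0: C4/F4 P4 untreated
  R4 @ bar4.0: E4/F4 m2 untreated
  R4 @ bar6.0: B3/A4 m7 untreated
  R4 @ bar9.0: G3/A3 M2 untreated
  R4 @ bar10.0: A3/B3 M2 untreated
  R8 @ bar10.0: penult M2 not 3rd/6th
  R7 @ bar10.2: B3->F4 leap 6st

No (9 violations)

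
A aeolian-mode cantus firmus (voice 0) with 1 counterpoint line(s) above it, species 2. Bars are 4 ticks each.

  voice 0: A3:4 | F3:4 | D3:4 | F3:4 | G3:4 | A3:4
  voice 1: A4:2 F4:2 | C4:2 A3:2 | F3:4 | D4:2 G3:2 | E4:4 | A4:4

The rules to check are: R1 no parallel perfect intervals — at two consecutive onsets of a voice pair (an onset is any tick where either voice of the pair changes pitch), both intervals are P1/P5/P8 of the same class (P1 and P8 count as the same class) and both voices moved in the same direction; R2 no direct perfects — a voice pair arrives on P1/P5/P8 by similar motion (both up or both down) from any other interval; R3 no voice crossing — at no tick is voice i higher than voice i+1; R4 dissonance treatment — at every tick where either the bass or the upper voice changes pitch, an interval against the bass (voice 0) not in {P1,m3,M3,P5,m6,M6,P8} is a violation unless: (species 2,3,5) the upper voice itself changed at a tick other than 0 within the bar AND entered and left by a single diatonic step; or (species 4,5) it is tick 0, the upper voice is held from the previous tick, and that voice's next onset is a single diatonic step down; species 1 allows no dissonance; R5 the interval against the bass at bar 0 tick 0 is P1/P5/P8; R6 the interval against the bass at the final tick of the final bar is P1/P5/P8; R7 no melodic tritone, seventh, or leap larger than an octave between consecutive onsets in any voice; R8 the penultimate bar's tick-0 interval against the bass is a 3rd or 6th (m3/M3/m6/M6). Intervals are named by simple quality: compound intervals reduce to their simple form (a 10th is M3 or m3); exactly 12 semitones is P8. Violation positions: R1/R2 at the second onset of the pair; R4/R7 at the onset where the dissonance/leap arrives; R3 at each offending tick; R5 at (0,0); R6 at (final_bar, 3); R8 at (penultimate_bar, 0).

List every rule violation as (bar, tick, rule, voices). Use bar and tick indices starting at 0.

(1, 0, R2, (0, 1))
(3, 2, R4, (0, 1))
(5, 0, R2, (0, 1))

bar 0: v0=A3 v1=A4 downbeat P8
bar 1: v0=F3 v1=C4 downbeat P5
bar 2: v0=D3 v1=F3 downbeat m3
bar 3: v0=F3 v1=D4 downbeat M6
bar 4: v0=G3 v1=E4 downbeat M6
bar 5: v0=A3 v1=A4 downbeat P8
  -> R2 @ bar 1 tick 0 v(0, 1): A3/F4 m6 -> F3/C4 P5 similar
  -> R4 @ bar 3 tick 2 v(0, 1): F3/G3 M2 untreated
  -> R2 @ bar 5 tick 0 v(0, 1): G3/E4 M6 -> A3/A4 P8 similar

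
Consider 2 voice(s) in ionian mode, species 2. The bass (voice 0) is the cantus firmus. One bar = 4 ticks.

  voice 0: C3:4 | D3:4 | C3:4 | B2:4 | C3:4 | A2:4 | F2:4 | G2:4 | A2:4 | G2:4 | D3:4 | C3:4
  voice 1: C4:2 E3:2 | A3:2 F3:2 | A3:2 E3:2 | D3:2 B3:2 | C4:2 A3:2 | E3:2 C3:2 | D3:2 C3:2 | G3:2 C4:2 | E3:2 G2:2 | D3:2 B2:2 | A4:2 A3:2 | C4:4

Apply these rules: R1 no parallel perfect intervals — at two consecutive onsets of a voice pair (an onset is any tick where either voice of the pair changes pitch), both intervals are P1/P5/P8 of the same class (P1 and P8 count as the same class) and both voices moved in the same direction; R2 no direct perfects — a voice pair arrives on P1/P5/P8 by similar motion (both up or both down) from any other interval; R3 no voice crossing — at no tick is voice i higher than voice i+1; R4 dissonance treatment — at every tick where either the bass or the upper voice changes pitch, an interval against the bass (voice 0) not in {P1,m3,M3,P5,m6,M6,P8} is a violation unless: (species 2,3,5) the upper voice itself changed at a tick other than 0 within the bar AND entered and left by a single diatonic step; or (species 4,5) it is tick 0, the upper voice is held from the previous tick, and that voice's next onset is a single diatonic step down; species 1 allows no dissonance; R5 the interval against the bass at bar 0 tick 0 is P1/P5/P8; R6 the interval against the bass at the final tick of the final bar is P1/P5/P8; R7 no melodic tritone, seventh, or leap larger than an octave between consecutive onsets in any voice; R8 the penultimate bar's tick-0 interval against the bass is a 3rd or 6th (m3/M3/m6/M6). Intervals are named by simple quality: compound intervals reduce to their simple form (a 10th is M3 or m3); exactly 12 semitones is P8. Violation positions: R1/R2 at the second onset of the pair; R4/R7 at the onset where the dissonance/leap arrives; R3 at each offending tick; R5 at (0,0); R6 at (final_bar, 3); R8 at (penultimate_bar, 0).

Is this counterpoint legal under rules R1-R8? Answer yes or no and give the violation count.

bar 0: v0=C3 v1=C4 (P8)
bar 1: v0=D3 v1=A3 (P5)
bar 2: v0=C3 v1=A3 (M6)
bar 3: v0=B2 v1=D3 (m3)
bar 4: v0=C3 v1=C4 (P8)
bar 5: v0=A2 v1=E3 (P5)
bar 6: v0=F2 v1=D3 (M6)
bar 7: v0=G2 v1=G3 (P8)
bar 8: v0=A2 v1=E3 (P5)
bar 9: v0=G2 v1=D3 (P5)
bar 10: v0=D3 v1=A4 (P5)
bar 11: v0=C3 v1=C4 (P8)
  R2 @ bar1.0: C3/E3 M3 -> D3/A3 P5 similar
  R1 @ bar4.0: B2/B3 P8 -> C3/C4 P8 similar
  R2 @ bar5.0: C3/A3 M6 -> A2/E3 P5 similar
  R2 @ bar7.0: F2/C3 P5 -> G2/G3 P8 similar
  R4 @ bar7.2: G2/C4 P4 untreated
  R3 @ bar8.2: A2 above G2
  R4 @ bar8.2: A2/G2 M2 untreated
  R3 @ bar8.3: A2 above G2
  R2 @ bar10.0: G2/B2 M3 -> D3/A4 P5 similar
  R7 @ bar10.0: B2->A4 leap 22st
  R8 @ bar10.0: penult P5 not 3rd/6th

No (11 violations)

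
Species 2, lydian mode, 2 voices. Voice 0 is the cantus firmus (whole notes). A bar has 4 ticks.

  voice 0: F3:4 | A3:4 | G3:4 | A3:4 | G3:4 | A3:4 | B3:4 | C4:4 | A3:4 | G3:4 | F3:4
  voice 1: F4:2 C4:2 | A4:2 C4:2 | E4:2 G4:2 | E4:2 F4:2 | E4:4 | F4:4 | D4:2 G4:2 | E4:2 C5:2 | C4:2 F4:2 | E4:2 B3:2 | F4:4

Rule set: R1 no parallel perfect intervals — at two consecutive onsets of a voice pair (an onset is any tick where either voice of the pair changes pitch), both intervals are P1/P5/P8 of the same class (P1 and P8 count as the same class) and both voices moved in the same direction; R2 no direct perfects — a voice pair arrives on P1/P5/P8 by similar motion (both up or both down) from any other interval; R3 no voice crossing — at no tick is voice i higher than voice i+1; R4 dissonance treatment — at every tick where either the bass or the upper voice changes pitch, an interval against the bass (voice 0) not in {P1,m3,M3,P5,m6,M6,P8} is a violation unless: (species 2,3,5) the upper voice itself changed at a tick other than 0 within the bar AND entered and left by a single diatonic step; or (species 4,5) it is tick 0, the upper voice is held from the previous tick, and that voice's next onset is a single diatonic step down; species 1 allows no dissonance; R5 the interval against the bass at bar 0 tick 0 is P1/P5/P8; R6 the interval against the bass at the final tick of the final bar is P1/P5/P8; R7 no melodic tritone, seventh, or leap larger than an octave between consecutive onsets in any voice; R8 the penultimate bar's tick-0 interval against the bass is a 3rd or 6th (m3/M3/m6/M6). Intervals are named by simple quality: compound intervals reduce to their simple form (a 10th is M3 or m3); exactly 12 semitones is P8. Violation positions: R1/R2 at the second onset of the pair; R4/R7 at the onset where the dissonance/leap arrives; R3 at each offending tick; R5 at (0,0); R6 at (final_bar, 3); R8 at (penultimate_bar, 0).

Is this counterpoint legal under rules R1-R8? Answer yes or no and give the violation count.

No (2 violations)

bar 0: v0=F3 v1=F4 (P8)
bar 1: v0=A3 v1=A4 (P8)
bar 2: v0=G3 v1=E4 (M6)
bar 3: v0=A3 v1=E4 (P5)
bar 4: v0=G3 v1=E4 (M6)
bar 5: v0=A3 v1=F4 (m6)
bar 6: v0=B3 v1=D4 (m3)
bar 7: v0=C4 v1=E4 (M3)
bar 8: v0=A3 v1=C4 (m3)
bar 9: v0=G3 v1=E4 (M6)
bar 10: v0=F3 v1=F4 (P8)
  R2 @ bar1.0: F3/C4 P5 -> A3/A4 P8 similar
  R7 @ bar10.0: B3->F4 leap 6st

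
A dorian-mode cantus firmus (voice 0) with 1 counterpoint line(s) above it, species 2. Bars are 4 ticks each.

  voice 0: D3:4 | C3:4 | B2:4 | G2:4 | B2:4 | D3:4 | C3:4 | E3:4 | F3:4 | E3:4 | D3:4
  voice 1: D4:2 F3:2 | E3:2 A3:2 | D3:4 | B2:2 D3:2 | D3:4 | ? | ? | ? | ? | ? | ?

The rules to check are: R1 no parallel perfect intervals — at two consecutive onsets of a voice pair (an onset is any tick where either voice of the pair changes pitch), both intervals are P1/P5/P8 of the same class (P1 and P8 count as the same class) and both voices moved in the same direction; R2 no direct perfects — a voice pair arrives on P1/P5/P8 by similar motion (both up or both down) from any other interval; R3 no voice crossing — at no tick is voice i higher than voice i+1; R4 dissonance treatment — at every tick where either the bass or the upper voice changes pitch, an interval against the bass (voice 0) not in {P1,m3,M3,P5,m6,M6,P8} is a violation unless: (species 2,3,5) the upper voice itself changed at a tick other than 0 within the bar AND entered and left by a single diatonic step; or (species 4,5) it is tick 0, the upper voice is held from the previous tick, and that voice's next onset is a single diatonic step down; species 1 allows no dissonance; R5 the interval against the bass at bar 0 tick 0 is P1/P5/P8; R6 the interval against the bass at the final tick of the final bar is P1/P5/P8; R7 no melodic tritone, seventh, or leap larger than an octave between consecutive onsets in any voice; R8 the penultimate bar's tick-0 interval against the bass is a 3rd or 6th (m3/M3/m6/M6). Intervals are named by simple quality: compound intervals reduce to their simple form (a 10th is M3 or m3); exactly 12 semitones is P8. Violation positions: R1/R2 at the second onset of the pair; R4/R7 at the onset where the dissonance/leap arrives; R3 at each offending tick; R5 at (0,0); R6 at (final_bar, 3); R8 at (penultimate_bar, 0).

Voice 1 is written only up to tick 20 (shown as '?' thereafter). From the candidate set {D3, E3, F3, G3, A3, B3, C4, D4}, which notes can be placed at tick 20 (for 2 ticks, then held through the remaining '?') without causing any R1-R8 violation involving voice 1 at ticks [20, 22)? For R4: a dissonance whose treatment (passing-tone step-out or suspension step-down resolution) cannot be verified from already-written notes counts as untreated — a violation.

D3: legal
E3: violates R4
F3: legal
G3: violates R4
A3: violates R2
B3: legal
C4: violates R4,R7
D4: violates R2

{B3, D3, F3}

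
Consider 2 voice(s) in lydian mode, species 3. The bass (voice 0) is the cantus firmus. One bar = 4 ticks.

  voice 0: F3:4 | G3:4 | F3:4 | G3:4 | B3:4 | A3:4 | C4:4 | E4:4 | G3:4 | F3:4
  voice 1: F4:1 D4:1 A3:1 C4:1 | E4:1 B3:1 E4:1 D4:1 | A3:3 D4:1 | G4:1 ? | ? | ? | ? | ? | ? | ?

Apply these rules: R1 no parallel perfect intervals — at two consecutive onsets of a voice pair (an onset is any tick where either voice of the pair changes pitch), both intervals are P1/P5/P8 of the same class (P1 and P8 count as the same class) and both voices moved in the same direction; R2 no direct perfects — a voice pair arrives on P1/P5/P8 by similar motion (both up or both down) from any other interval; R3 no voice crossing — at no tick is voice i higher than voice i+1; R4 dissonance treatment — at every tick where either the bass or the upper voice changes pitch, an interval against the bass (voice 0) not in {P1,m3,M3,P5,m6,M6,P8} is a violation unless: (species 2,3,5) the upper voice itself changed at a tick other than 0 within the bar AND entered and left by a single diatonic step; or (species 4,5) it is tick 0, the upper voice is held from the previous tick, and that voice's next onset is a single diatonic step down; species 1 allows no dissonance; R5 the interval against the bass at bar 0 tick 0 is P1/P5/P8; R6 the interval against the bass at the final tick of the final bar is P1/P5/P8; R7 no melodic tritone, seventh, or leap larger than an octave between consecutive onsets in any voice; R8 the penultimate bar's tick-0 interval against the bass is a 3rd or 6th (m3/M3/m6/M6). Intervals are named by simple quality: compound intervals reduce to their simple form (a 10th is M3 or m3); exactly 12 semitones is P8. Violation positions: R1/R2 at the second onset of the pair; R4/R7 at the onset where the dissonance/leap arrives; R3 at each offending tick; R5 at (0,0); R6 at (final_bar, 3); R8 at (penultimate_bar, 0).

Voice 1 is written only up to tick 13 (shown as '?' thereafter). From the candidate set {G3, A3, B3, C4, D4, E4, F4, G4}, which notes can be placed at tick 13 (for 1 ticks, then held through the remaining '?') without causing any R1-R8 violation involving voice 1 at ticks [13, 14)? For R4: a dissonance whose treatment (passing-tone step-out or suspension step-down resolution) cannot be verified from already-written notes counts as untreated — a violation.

G3: legal
A3: violates R4,R7
B3: legal
C4: violates R4
D4: legal
E4: legal
F4: violates R4
G4: legal

{B3, D4, E4, G3, G4}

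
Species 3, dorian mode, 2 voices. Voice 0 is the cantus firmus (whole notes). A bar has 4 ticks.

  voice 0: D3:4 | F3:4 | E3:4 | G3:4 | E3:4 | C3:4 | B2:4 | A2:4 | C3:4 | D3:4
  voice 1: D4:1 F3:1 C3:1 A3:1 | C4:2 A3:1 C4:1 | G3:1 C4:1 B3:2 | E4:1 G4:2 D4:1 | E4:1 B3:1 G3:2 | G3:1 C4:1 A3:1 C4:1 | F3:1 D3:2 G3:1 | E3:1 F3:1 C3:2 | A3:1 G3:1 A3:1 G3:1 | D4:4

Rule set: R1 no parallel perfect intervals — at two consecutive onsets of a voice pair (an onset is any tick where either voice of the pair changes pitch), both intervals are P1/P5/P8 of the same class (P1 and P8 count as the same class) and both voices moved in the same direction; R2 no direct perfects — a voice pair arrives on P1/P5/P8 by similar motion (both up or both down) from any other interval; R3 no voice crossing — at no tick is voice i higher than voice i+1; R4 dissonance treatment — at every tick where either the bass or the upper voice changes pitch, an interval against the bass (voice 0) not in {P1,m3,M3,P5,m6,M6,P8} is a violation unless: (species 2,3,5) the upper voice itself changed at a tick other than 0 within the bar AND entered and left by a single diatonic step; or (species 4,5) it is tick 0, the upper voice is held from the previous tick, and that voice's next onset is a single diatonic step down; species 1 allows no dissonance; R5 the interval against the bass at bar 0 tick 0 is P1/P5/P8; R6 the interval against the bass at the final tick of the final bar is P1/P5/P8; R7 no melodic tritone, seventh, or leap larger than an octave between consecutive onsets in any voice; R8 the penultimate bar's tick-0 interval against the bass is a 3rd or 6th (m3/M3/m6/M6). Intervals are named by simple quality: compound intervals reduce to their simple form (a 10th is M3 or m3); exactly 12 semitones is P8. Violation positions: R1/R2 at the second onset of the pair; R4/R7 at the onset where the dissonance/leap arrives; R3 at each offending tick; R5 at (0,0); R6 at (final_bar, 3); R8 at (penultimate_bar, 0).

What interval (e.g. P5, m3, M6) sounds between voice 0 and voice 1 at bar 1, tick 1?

P5

voice 0=F3 voice 1=C4 -> P5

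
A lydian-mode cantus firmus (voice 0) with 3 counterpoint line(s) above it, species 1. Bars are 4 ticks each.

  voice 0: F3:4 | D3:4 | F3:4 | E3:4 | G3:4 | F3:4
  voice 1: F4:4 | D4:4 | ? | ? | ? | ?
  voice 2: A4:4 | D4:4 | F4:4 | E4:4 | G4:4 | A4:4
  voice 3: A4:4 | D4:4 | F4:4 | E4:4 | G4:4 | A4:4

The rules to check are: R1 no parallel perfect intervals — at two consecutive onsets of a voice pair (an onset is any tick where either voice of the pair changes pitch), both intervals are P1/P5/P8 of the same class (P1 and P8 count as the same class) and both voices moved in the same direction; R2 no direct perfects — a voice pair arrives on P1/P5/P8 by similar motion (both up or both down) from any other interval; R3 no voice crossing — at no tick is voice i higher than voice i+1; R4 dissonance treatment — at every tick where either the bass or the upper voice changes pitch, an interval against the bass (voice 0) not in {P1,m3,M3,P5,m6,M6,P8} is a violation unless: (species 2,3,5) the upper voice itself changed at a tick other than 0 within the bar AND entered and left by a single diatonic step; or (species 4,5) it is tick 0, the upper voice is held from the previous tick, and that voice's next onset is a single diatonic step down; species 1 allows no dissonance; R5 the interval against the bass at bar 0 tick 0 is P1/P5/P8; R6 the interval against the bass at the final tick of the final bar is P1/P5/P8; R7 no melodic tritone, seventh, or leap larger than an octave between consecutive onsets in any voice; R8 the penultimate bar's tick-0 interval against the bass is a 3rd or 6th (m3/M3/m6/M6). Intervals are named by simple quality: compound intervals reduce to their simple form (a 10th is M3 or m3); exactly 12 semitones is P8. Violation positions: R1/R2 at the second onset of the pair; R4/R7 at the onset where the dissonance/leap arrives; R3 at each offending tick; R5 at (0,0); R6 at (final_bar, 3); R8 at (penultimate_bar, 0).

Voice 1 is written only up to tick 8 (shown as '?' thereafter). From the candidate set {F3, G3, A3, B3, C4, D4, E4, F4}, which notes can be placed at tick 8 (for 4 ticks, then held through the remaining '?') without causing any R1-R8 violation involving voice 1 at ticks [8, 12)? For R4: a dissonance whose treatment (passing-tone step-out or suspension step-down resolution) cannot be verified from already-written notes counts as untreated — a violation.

{A3, C4, D4, F3}

F3: legal
G3: violates R4
A3: legal
B3: violates R4
C4: legal
D4: legal
E4: violates R4
F4: violates R1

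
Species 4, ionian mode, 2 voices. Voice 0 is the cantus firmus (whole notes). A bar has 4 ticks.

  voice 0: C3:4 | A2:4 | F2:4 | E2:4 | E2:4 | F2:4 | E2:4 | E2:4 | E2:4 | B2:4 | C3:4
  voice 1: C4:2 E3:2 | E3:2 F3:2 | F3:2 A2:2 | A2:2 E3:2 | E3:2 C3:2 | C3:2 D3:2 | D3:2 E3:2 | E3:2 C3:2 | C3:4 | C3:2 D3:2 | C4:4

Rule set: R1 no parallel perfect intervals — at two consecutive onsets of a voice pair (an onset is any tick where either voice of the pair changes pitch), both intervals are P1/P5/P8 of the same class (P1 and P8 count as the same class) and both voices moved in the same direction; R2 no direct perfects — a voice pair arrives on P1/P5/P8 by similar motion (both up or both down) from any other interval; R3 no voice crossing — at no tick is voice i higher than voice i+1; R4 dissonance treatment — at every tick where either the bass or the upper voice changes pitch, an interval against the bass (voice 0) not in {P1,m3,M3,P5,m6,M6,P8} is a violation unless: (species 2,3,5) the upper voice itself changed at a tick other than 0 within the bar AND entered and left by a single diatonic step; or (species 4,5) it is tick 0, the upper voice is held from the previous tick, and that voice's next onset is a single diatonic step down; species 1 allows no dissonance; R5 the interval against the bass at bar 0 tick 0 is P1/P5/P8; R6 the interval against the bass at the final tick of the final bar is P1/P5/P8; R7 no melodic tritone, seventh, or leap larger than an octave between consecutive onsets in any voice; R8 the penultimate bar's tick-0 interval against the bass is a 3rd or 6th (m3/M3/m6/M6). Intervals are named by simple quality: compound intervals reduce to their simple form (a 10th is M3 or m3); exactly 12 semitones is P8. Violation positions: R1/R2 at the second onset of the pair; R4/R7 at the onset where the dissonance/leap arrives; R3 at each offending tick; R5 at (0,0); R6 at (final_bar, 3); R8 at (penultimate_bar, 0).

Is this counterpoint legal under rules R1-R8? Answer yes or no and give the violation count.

bar 0: v0=C3 v1=C4 (P8)
bar 1: v0=A2 v1=E3 (P5)
bar 2: v0=F2 v1=F3 (P8)
bar 3: v0=E2 v1=A2 (P4)
bar 4: v0=E2 v1=E3 (P8)
bar 5: v0=F2 v1=C3 (P5)
bar 6: v0=E2 v1=D3 (m7)
bar 7: v0=E2 v1=E3 (P8)
bar 8: v0=E2 v1=C3 (m6)
bar 9: v0=B2 v1=C3 (m2)
bar 10: v0=C3 v1=C4 (P8)
  R4 @ bar3.0: E2/A2 P4 untreated
  R4 @ bar6.0: E2/D3 m7 untreated
  R4 @ bar9.0: B2/C3 m2 untreated
  R8 @ bar9.0: penult m2 not 3rd/6th
  R2 @ bar10.0: B2/D3 m3 -> C3/C4 P8 similar
  R7 @ bar10.0: D3->C4 leap 10st

No (6 violations)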